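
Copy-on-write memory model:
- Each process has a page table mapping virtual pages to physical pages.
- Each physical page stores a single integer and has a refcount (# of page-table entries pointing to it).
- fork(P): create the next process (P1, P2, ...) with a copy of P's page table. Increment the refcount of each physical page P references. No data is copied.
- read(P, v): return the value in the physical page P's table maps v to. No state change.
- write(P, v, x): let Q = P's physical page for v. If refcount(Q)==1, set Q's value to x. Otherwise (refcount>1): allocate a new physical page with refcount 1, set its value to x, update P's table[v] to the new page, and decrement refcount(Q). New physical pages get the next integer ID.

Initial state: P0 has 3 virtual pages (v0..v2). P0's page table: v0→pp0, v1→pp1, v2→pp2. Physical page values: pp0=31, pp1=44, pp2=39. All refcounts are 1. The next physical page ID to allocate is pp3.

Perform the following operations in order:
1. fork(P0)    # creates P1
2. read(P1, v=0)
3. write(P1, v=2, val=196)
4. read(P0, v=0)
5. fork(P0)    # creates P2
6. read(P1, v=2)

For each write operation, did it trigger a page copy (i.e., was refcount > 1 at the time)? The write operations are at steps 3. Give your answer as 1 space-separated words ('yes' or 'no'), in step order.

Op 1: fork(P0) -> P1. 3 ppages; refcounts: pp0:2 pp1:2 pp2:2
Op 2: read(P1, v0) -> 31. No state change.
Op 3: write(P1, v2, 196). refcount(pp2)=2>1 -> COPY to pp3. 4 ppages; refcounts: pp0:2 pp1:2 pp2:1 pp3:1
Op 4: read(P0, v0) -> 31. No state change.
Op 5: fork(P0) -> P2. 4 ppages; refcounts: pp0:3 pp1:3 pp2:2 pp3:1
Op 6: read(P1, v2) -> 196. No state change.

yes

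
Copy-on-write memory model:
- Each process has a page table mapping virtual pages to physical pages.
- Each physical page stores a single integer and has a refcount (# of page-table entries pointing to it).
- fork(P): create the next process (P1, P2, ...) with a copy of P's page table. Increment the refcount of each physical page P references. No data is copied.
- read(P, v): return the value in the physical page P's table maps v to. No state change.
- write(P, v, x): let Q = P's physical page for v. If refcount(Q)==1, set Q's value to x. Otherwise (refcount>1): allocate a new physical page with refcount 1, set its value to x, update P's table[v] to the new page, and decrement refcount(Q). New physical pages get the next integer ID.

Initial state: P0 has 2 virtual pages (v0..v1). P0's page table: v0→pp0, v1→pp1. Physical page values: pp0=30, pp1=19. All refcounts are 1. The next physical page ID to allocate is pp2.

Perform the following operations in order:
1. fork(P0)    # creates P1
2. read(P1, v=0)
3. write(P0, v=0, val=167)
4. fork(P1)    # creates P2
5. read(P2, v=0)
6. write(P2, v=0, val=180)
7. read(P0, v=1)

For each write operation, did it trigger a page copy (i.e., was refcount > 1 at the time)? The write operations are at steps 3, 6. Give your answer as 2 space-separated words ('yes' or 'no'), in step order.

Op 1: fork(P0) -> P1. 2 ppages; refcounts: pp0:2 pp1:2
Op 2: read(P1, v0) -> 30. No state change.
Op 3: write(P0, v0, 167). refcount(pp0)=2>1 -> COPY to pp2. 3 ppages; refcounts: pp0:1 pp1:2 pp2:1
Op 4: fork(P1) -> P2. 3 ppages; refcounts: pp0:2 pp1:3 pp2:1
Op 5: read(P2, v0) -> 30. No state change.
Op 6: write(P2, v0, 180). refcount(pp0)=2>1 -> COPY to pp3. 4 ppages; refcounts: pp0:1 pp1:3 pp2:1 pp3:1
Op 7: read(P0, v1) -> 19. No state change.

yes yes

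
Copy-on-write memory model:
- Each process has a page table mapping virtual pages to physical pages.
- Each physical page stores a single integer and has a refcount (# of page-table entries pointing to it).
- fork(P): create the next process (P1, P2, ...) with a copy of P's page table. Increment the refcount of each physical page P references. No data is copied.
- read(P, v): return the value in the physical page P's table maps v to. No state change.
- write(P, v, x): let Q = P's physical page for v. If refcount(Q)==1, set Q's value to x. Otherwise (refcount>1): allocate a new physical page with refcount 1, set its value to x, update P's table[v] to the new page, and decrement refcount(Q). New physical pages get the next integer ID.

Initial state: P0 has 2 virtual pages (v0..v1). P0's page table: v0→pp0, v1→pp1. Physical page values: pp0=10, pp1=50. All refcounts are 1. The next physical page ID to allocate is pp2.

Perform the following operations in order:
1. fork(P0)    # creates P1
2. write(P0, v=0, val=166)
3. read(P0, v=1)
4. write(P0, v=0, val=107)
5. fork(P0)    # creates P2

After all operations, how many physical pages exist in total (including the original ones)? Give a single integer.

Op 1: fork(P0) -> P1. 2 ppages; refcounts: pp0:2 pp1:2
Op 2: write(P0, v0, 166). refcount(pp0)=2>1 -> COPY to pp2. 3 ppages; refcounts: pp0:1 pp1:2 pp2:1
Op 3: read(P0, v1) -> 50. No state change.
Op 4: write(P0, v0, 107). refcount(pp2)=1 -> write in place. 3 ppages; refcounts: pp0:1 pp1:2 pp2:1
Op 5: fork(P0) -> P2. 3 ppages; refcounts: pp0:1 pp1:3 pp2:2

Answer: 3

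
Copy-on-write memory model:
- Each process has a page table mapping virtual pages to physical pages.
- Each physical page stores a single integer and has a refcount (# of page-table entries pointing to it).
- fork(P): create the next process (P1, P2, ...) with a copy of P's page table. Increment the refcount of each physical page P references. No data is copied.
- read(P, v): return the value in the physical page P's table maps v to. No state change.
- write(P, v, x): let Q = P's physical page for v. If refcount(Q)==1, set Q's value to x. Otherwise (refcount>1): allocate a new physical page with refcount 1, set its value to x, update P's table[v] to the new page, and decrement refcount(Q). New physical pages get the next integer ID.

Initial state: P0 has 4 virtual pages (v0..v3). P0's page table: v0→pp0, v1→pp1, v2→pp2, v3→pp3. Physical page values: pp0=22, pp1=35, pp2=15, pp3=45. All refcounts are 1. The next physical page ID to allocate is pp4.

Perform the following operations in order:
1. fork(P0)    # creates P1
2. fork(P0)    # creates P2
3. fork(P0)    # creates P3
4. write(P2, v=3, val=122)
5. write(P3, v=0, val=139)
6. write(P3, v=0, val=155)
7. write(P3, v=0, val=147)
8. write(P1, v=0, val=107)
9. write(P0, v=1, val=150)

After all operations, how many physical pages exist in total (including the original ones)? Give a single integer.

Op 1: fork(P0) -> P1. 4 ppages; refcounts: pp0:2 pp1:2 pp2:2 pp3:2
Op 2: fork(P0) -> P2. 4 ppages; refcounts: pp0:3 pp1:3 pp2:3 pp3:3
Op 3: fork(P0) -> P3. 4 ppages; refcounts: pp0:4 pp1:4 pp2:4 pp3:4
Op 4: write(P2, v3, 122). refcount(pp3)=4>1 -> COPY to pp4. 5 ppages; refcounts: pp0:4 pp1:4 pp2:4 pp3:3 pp4:1
Op 5: write(P3, v0, 139). refcount(pp0)=4>1 -> COPY to pp5. 6 ppages; refcounts: pp0:3 pp1:4 pp2:4 pp3:3 pp4:1 pp5:1
Op 6: write(P3, v0, 155). refcount(pp5)=1 -> write in place. 6 ppages; refcounts: pp0:3 pp1:4 pp2:4 pp3:3 pp4:1 pp5:1
Op 7: write(P3, v0, 147). refcount(pp5)=1 -> write in place. 6 ppages; refcounts: pp0:3 pp1:4 pp2:4 pp3:3 pp4:1 pp5:1
Op 8: write(P1, v0, 107). refcount(pp0)=3>1 -> COPY to pp6. 7 ppages; refcounts: pp0:2 pp1:4 pp2:4 pp3:3 pp4:1 pp5:1 pp6:1
Op 9: write(P0, v1, 150). refcount(pp1)=4>1 -> COPY to pp7. 8 ppages; refcounts: pp0:2 pp1:3 pp2:4 pp3:3 pp4:1 pp5:1 pp6:1 pp7:1

Answer: 8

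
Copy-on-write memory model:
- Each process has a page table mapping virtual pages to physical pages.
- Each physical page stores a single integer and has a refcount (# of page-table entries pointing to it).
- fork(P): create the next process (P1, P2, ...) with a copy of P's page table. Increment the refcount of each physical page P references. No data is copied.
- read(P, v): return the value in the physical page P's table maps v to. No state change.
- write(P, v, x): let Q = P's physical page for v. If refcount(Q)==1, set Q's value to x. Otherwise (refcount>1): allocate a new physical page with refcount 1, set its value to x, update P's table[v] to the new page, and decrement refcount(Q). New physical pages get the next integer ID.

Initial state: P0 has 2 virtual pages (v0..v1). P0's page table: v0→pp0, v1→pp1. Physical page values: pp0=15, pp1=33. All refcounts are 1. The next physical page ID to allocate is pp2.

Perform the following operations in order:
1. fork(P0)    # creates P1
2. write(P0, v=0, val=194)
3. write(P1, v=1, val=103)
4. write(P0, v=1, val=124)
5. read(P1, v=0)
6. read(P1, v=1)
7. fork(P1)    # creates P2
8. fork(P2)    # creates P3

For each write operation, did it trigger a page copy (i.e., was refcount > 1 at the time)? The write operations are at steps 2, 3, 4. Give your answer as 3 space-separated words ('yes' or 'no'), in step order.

Op 1: fork(P0) -> P1. 2 ppages; refcounts: pp0:2 pp1:2
Op 2: write(P0, v0, 194). refcount(pp0)=2>1 -> COPY to pp2. 3 ppages; refcounts: pp0:1 pp1:2 pp2:1
Op 3: write(P1, v1, 103). refcount(pp1)=2>1 -> COPY to pp3. 4 ppages; refcounts: pp0:1 pp1:1 pp2:1 pp3:1
Op 4: write(P0, v1, 124). refcount(pp1)=1 -> write in place. 4 ppages; refcounts: pp0:1 pp1:1 pp2:1 pp3:1
Op 5: read(P1, v0) -> 15. No state change.
Op 6: read(P1, v1) -> 103. No state change.
Op 7: fork(P1) -> P2. 4 ppages; refcounts: pp0:2 pp1:1 pp2:1 pp3:2
Op 8: fork(P2) -> P3. 4 ppages; refcounts: pp0:3 pp1:1 pp2:1 pp3:3

yes yes no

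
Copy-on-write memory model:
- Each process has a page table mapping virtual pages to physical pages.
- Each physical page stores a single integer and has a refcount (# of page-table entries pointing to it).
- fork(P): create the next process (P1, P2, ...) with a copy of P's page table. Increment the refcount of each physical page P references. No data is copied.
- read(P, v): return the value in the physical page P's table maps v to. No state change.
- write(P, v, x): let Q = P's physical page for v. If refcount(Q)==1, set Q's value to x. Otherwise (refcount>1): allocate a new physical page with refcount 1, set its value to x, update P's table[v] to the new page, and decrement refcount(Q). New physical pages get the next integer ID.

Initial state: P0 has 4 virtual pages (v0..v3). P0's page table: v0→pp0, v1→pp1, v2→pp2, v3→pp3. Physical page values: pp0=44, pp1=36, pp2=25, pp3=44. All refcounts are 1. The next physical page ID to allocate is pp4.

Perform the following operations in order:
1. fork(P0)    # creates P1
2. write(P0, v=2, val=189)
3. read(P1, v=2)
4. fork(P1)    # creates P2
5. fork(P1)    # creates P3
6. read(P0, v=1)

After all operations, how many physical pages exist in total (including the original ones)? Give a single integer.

Answer: 5

Derivation:
Op 1: fork(P0) -> P1. 4 ppages; refcounts: pp0:2 pp1:2 pp2:2 pp3:2
Op 2: write(P0, v2, 189). refcount(pp2)=2>1 -> COPY to pp4. 5 ppages; refcounts: pp0:2 pp1:2 pp2:1 pp3:2 pp4:1
Op 3: read(P1, v2) -> 25. No state change.
Op 4: fork(P1) -> P2. 5 ppages; refcounts: pp0:3 pp1:3 pp2:2 pp3:3 pp4:1
Op 5: fork(P1) -> P3. 5 ppages; refcounts: pp0:4 pp1:4 pp2:3 pp3:4 pp4:1
Op 6: read(P0, v1) -> 36. No state change.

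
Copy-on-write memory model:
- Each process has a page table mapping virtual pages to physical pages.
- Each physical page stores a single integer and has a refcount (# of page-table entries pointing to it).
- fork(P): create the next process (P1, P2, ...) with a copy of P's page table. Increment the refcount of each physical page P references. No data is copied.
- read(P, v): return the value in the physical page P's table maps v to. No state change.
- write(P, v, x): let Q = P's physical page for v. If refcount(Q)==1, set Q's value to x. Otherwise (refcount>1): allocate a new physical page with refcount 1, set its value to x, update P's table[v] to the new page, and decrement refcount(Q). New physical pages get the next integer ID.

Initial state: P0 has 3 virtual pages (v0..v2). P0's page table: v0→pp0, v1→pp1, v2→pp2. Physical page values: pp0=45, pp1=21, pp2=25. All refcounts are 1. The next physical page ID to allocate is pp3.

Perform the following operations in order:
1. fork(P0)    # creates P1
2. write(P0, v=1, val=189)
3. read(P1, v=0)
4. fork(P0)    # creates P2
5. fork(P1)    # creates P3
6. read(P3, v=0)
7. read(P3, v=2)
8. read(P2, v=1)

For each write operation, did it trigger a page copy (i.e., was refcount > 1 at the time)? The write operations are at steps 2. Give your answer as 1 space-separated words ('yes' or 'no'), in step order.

Op 1: fork(P0) -> P1. 3 ppages; refcounts: pp0:2 pp1:2 pp2:2
Op 2: write(P0, v1, 189). refcount(pp1)=2>1 -> COPY to pp3. 4 ppages; refcounts: pp0:2 pp1:1 pp2:2 pp3:1
Op 3: read(P1, v0) -> 45. No state change.
Op 4: fork(P0) -> P2. 4 ppages; refcounts: pp0:3 pp1:1 pp2:3 pp3:2
Op 5: fork(P1) -> P3. 4 ppages; refcounts: pp0:4 pp1:2 pp2:4 pp3:2
Op 6: read(P3, v0) -> 45. No state change.
Op 7: read(P3, v2) -> 25. No state change.
Op 8: read(P2, v1) -> 189. No state change.

yes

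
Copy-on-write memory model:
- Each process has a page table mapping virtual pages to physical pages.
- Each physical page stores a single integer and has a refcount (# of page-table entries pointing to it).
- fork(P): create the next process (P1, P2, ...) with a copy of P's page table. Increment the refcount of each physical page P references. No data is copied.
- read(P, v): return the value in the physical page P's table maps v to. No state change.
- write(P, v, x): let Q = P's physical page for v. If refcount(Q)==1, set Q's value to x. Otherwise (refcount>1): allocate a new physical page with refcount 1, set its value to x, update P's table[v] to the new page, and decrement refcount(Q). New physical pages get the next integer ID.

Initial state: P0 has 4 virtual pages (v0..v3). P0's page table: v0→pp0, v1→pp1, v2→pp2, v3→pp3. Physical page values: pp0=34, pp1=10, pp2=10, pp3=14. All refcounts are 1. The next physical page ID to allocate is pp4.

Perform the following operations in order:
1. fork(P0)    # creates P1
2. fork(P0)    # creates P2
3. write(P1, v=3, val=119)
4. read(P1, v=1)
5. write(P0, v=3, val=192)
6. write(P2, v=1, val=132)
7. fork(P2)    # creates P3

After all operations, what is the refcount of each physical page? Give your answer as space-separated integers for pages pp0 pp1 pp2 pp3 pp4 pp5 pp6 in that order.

Answer: 4 2 4 2 1 1 2

Derivation:
Op 1: fork(P0) -> P1. 4 ppages; refcounts: pp0:2 pp1:2 pp2:2 pp3:2
Op 2: fork(P0) -> P2. 4 ppages; refcounts: pp0:3 pp1:3 pp2:3 pp3:3
Op 3: write(P1, v3, 119). refcount(pp3)=3>1 -> COPY to pp4. 5 ppages; refcounts: pp0:3 pp1:3 pp2:3 pp3:2 pp4:1
Op 4: read(P1, v1) -> 10. No state change.
Op 5: write(P0, v3, 192). refcount(pp3)=2>1 -> COPY to pp5. 6 ppages; refcounts: pp0:3 pp1:3 pp2:3 pp3:1 pp4:1 pp5:1
Op 6: write(P2, v1, 132). refcount(pp1)=3>1 -> COPY to pp6. 7 ppages; refcounts: pp0:3 pp1:2 pp2:3 pp3:1 pp4:1 pp5:1 pp6:1
Op 7: fork(P2) -> P3. 7 ppages; refcounts: pp0:4 pp1:2 pp2:4 pp3:2 pp4:1 pp5:1 pp6:2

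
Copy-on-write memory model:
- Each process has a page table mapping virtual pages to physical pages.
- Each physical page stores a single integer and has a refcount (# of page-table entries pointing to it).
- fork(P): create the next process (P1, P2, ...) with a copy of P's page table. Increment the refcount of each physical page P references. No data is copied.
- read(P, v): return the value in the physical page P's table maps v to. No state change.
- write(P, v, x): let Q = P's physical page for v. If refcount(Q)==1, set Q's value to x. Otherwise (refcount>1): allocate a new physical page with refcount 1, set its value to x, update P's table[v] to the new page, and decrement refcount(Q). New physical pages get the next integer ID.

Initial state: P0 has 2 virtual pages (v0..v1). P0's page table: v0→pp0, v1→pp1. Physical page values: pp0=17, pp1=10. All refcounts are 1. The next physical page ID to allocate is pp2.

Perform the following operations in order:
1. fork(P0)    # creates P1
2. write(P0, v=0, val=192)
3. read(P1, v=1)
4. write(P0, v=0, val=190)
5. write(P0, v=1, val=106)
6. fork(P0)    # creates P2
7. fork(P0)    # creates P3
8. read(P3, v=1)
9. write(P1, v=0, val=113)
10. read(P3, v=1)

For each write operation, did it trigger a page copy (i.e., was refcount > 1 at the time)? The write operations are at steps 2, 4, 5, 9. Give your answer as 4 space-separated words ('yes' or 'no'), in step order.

Op 1: fork(P0) -> P1. 2 ppages; refcounts: pp0:2 pp1:2
Op 2: write(P0, v0, 192). refcount(pp0)=2>1 -> COPY to pp2. 3 ppages; refcounts: pp0:1 pp1:2 pp2:1
Op 3: read(P1, v1) -> 10. No state change.
Op 4: write(P0, v0, 190). refcount(pp2)=1 -> write in place. 3 ppages; refcounts: pp0:1 pp1:2 pp2:1
Op 5: write(P0, v1, 106). refcount(pp1)=2>1 -> COPY to pp3. 4 ppages; refcounts: pp0:1 pp1:1 pp2:1 pp3:1
Op 6: fork(P0) -> P2. 4 ppages; refcounts: pp0:1 pp1:1 pp2:2 pp3:2
Op 7: fork(P0) -> P3. 4 ppages; refcounts: pp0:1 pp1:1 pp2:3 pp3:3
Op 8: read(P3, v1) -> 106. No state change.
Op 9: write(P1, v0, 113). refcount(pp0)=1 -> write in place. 4 ppages; refcounts: pp0:1 pp1:1 pp2:3 pp3:3
Op 10: read(P3, v1) -> 106. No state change.

yes no yes no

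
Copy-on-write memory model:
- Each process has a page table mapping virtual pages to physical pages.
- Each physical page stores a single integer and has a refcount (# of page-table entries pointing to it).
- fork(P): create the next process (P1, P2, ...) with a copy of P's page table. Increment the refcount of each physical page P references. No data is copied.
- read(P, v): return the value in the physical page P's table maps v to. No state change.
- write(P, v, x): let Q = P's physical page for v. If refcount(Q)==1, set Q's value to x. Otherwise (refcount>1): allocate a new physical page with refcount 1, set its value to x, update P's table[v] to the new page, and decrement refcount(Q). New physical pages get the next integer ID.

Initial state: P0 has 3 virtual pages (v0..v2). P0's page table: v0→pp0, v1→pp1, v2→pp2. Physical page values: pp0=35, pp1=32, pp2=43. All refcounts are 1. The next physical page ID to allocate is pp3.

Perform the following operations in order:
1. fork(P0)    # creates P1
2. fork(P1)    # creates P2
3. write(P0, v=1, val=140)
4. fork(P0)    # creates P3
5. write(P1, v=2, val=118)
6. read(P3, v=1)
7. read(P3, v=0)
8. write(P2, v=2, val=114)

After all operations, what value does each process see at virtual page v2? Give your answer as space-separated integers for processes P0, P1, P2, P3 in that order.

Op 1: fork(P0) -> P1. 3 ppages; refcounts: pp0:2 pp1:2 pp2:2
Op 2: fork(P1) -> P2. 3 ppages; refcounts: pp0:3 pp1:3 pp2:3
Op 3: write(P0, v1, 140). refcount(pp1)=3>1 -> COPY to pp3. 4 ppages; refcounts: pp0:3 pp1:2 pp2:3 pp3:1
Op 4: fork(P0) -> P3. 4 ppages; refcounts: pp0:4 pp1:2 pp2:4 pp3:2
Op 5: write(P1, v2, 118). refcount(pp2)=4>1 -> COPY to pp4. 5 ppages; refcounts: pp0:4 pp1:2 pp2:3 pp3:2 pp4:1
Op 6: read(P3, v1) -> 140. No state change.
Op 7: read(P3, v0) -> 35. No state change.
Op 8: write(P2, v2, 114). refcount(pp2)=3>1 -> COPY to pp5. 6 ppages; refcounts: pp0:4 pp1:2 pp2:2 pp3:2 pp4:1 pp5:1
P0: v2 -> pp2 = 43
P1: v2 -> pp4 = 118
P2: v2 -> pp5 = 114
P3: v2 -> pp2 = 43

Answer: 43 118 114 43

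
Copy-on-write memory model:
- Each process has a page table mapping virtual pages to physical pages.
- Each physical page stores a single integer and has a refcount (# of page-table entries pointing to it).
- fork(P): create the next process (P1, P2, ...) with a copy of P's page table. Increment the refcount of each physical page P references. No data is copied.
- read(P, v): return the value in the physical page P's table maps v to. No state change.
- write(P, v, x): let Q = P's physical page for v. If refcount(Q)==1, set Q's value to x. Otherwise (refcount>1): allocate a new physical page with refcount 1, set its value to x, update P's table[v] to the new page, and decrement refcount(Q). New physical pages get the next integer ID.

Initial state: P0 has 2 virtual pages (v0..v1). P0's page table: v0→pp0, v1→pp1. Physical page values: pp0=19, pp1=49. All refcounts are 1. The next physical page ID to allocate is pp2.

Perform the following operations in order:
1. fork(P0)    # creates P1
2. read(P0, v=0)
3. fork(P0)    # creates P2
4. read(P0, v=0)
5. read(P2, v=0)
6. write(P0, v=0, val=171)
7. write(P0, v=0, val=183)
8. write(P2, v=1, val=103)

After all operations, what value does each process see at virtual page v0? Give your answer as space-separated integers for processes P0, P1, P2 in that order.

Op 1: fork(P0) -> P1. 2 ppages; refcounts: pp0:2 pp1:2
Op 2: read(P0, v0) -> 19. No state change.
Op 3: fork(P0) -> P2. 2 ppages; refcounts: pp0:3 pp1:3
Op 4: read(P0, v0) -> 19. No state change.
Op 5: read(P2, v0) -> 19. No state change.
Op 6: write(P0, v0, 171). refcount(pp0)=3>1 -> COPY to pp2. 3 ppages; refcounts: pp0:2 pp1:3 pp2:1
Op 7: write(P0, v0, 183). refcount(pp2)=1 -> write in place. 3 ppages; refcounts: pp0:2 pp1:3 pp2:1
Op 8: write(P2, v1, 103). refcount(pp1)=3>1 -> COPY to pp3. 4 ppages; refcounts: pp0:2 pp1:2 pp2:1 pp3:1
P0: v0 -> pp2 = 183
P1: v0 -> pp0 = 19
P2: v0 -> pp0 = 19

Answer: 183 19 19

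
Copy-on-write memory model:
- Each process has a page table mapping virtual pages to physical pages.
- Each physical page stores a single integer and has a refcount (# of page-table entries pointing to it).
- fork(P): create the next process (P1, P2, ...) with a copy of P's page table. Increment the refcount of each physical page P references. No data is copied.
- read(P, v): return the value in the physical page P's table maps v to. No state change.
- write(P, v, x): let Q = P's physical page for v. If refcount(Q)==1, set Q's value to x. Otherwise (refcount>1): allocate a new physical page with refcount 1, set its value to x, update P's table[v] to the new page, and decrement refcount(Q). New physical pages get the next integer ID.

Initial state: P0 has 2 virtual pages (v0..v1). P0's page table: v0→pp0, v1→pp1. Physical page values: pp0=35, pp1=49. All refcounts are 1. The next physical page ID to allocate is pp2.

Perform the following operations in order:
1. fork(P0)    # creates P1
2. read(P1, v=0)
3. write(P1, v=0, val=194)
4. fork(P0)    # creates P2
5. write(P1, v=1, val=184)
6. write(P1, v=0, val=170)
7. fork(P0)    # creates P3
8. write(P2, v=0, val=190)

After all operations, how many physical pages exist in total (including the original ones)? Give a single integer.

Answer: 5

Derivation:
Op 1: fork(P0) -> P1. 2 ppages; refcounts: pp0:2 pp1:2
Op 2: read(P1, v0) -> 35. No state change.
Op 3: write(P1, v0, 194). refcount(pp0)=2>1 -> COPY to pp2. 3 ppages; refcounts: pp0:1 pp1:2 pp2:1
Op 4: fork(P0) -> P2. 3 ppages; refcounts: pp0:2 pp1:3 pp2:1
Op 5: write(P1, v1, 184). refcount(pp1)=3>1 -> COPY to pp3. 4 ppages; refcounts: pp0:2 pp1:2 pp2:1 pp3:1
Op 6: write(P1, v0, 170). refcount(pp2)=1 -> write in place. 4 ppages; refcounts: pp0:2 pp1:2 pp2:1 pp3:1
Op 7: fork(P0) -> P3. 4 ppages; refcounts: pp0:3 pp1:3 pp2:1 pp3:1
Op 8: write(P2, v0, 190). refcount(pp0)=3>1 -> COPY to pp4. 5 ppages; refcounts: pp0:2 pp1:3 pp2:1 pp3:1 pp4:1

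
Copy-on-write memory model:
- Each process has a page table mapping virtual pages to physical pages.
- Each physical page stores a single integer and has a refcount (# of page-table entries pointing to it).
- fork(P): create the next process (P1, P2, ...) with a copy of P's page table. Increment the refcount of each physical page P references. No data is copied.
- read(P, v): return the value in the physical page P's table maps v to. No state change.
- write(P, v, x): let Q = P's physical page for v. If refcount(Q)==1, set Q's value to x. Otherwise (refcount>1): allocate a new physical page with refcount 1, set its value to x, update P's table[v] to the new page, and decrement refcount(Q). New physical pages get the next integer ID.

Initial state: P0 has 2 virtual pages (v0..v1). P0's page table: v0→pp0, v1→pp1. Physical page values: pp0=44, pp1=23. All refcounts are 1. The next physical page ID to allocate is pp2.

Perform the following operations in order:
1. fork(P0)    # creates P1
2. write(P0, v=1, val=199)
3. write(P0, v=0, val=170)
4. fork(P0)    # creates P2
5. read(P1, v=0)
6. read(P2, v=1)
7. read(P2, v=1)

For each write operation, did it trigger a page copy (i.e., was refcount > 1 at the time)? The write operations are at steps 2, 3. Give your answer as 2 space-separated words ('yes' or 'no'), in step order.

Op 1: fork(P0) -> P1. 2 ppages; refcounts: pp0:2 pp1:2
Op 2: write(P0, v1, 199). refcount(pp1)=2>1 -> COPY to pp2. 3 ppages; refcounts: pp0:2 pp1:1 pp2:1
Op 3: write(P0, v0, 170). refcount(pp0)=2>1 -> COPY to pp3. 4 ppages; refcounts: pp0:1 pp1:1 pp2:1 pp3:1
Op 4: fork(P0) -> P2. 4 ppages; refcounts: pp0:1 pp1:1 pp2:2 pp3:2
Op 5: read(P1, v0) -> 44. No state change.
Op 6: read(P2, v1) -> 199. No state change.
Op 7: read(P2, v1) -> 199. No state change.

yes yes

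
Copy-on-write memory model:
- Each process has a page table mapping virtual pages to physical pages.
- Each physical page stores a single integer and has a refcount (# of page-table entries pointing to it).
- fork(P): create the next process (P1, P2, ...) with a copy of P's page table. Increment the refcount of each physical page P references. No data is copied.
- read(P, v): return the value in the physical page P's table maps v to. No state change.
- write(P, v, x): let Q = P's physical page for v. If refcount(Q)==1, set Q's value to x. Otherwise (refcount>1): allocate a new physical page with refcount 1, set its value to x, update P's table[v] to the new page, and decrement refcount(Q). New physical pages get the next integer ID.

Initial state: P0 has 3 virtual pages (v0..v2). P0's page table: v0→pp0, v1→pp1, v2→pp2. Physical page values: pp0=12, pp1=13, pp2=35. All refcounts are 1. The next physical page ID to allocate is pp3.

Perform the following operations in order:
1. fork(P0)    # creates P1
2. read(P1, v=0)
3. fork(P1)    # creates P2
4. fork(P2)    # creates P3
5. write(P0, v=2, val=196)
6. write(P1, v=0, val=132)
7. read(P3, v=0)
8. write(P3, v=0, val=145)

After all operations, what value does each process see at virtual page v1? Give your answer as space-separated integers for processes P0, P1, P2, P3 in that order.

Op 1: fork(P0) -> P1. 3 ppages; refcounts: pp0:2 pp1:2 pp2:2
Op 2: read(P1, v0) -> 12. No state change.
Op 3: fork(P1) -> P2. 3 ppages; refcounts: pp0:3 pp1:3 pp2:3
Op 4: fork(P2) -> P3. 3 ppages; refcounts: pp0:4 pp1:4 pp2:4
Op 5: write(P0, v2, 196). refcount(pp2)=4>1 -> COPY to pp3. 4 ppages; refcounts: pp0:4 pp1:4 pp2:3 pp3:1
Op 6: write(P1, v0, 132). refcount(pp0)=4>1 -> COPY to pp4. 5 ppages; refcounts: pp0:3 pp1:4 pp2:3 pp3:1 pp4:1
Op 7: read(P3, v0) -> 12. No state change.
Op 8: write(P3, v0, 145). refcount(pp0)=3>1 -> COPY to pp5. 6 ppages; refcounts: pp0:2 pp1:4 pp2:3 pp3:1 pp4:1 pp5:1
P0: v1 -> pp1 = 13
P1: v1 -> pp1 = 13
P2: v1 -> pp1 = 13
P3: v1 -> pp1 = 13

Answer: 13 13 13 13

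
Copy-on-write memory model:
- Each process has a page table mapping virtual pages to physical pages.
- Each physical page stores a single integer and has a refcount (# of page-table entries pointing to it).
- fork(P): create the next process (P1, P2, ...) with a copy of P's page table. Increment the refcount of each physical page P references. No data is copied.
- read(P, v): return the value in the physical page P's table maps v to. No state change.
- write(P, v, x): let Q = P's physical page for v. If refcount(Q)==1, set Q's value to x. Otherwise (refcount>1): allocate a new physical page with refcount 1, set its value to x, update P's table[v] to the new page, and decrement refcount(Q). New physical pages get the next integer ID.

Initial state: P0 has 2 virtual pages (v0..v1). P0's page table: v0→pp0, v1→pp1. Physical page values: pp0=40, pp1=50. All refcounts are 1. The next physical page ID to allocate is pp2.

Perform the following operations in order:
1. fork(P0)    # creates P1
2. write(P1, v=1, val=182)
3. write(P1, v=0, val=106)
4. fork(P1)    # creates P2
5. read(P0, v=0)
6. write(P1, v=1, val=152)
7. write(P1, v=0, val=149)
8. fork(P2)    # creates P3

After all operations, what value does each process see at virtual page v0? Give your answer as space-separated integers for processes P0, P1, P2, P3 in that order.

Op 1: fork(P0) -> P1. 2 ppages; refcounts: pp0:2 pp1:2
Op 2: write(P1, v1, 182). refcount(pp1)=2>1 -> COPY to pp2. 3 ppages; refcounts: pp0:2 pp1:1 pp2:1
Op 3: write(P1, v0, 106). refcount(pp0)=2>1 -> COPY to pp3. 4 ppages; refcounts: pp0:1 pp1:1 pp2:1 pp3:1
Op 4: fork(P1) -> P2. 4 ppages; refcounts: pp0:1 pp1:1 pp2:2 pp3:2
Op 5: read(P0, v0) -> 40. No state change.
Op 6: write(P1, v1, 152). refcount(pp2)=2>1 -> COPY to pp4. 5 ppages; refcounts: pp0:1 pp1:1 pp2:1 pp3:2 pp4:1
Op 7: write(P1, v0, 149). refcount(pp3)=2>1 -> COPY to pp5. 6 ppages; refcounts: pp0:1 pp1:1 pp2:1 pp3:1 pp4:1 pp5:1
Op 8: fork(P2) -> P3. 6 ppages; refcounts: pp0:1 pp1:1 pp2:2 pp3:2 pp4:1 pp5:1
P0: v0 -> pp0 = 40
P1: v0 -> pp5 = 149
P2: v0 -> pp3 = 106
P3: v0 -> pp3 = 106

Answer: 40 149 106 106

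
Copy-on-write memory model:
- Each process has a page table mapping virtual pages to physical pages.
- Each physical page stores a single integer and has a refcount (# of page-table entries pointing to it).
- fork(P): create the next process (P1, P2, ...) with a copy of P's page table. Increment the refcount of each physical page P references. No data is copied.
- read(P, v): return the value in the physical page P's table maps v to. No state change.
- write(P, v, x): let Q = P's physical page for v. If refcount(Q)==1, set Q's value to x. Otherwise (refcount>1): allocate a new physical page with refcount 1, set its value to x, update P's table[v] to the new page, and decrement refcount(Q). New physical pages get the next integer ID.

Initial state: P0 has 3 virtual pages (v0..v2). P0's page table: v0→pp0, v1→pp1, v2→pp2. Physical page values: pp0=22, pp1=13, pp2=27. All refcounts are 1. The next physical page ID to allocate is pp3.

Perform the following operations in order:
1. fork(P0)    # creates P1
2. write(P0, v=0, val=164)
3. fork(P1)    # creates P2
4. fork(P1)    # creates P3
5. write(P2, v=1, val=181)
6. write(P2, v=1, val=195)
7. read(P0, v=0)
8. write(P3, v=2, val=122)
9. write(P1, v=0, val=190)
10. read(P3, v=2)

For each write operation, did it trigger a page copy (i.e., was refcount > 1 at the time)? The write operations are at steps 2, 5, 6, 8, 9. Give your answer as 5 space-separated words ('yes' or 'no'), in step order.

Op 1: fork(P0) -> P1. 3 ppages; refcounts: pp0:2 pp1:2 pp2:2
Op 2: write(P0, v0, 164). refcount(pp0)=2>1 -> COPY to pp3. 4 ppages; refcounts: pp0:1 pp1:2 pp2:2 pp3:1
Op 3: fork(P1) -> P2. 4 ppages; refcounts: pp0:2 pp1:3 pp2:3 pp3:1
Op 4: fork(P1) -> P3. 4 ppages; refcounts: pp0:3 pp1:4 pp2:4 pp3:1
Op 5: write(P2, v1, 181). refcount(pp1)=4>1 -> COPY to pp4. 5 ppages; refcounts: pp0:3 pp1:3 pp2:4 pp3:1 pp4:1
Op 6: write(P2, v1, 195). refcount(pp4)=1 -> write in place. 5 ppages; refcounts: pp0:3 pp1:3 pp2:4 pp3:1 pp4:1
Op 7: read(P0, v0) -> 164. No state change.
Op 8: write(P3, v2, 122). refcount(pp2)=4>1 -> COPY to pp5. 6 ppages; refcounts: pp0:3 pp1:3 pp2:3 pp3:1 pp4:1 pp5:1
Op 9: write(P1, v0, 190). refcount(pp0)=3>1 -> COPY to pp6. 7 ppages; refcounts: pp0:2 pp1:3 pp2:3 pp3:1 pp4:1 pp5:1 pp6:1
Op 10: read(P3, v2) -> 122. No state change.

yes yes no yes yes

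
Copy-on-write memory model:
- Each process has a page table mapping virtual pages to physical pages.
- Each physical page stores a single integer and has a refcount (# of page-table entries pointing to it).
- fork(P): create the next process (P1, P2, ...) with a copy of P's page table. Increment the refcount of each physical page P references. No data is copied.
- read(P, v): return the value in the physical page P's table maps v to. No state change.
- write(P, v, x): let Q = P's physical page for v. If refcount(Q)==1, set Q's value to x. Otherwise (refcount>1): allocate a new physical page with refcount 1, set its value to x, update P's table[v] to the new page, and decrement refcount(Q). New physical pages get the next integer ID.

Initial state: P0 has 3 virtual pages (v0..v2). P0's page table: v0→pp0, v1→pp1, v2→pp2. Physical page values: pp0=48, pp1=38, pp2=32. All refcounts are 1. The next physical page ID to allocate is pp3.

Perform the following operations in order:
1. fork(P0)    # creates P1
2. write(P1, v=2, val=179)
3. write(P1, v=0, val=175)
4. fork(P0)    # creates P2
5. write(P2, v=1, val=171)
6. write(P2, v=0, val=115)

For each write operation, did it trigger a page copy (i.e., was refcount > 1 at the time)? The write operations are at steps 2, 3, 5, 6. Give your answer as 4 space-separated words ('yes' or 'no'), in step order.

Op 1: fork(P0) -> P1. 3 ppages; refcounts: pp0:2 pp1:2 pp2:2
Op 2: write(P1, v2, 179). refcount(pp2)=2>1 -> COPY to pp3. 4 ppages; refcounts: pp0:2 pp1:2 pp2:1 pp3:1
Op 3: write(P1, v0, 175). refcount(pp0)=2>1 -> COPY to pp4. 5 ppages; refcounts: pp0:1 pp1:2 pp2:1 pp3:1 pp4:1
Op 4: fork(P0) -> P2. 5 ppages; refcounts: pp0:2 pp1:3 pp2:2 pp3:1 pp4:1
Op 5: write(P2, v1, 171). refcount(pp1)=3>1 -> COPY to pp5. 6 ppages; refcounts: pp0:2 pp1:2 pp2:2 pp3:1 pp4:1 pp5:1
Op 6: write(P2, v0, 115). refcount(pp0)=2>1 -> COPY to pp6. 7 ppages; refcounts: pp0:1 pp1:2 pp2:2 pp3:1 pp4:1 pp5:1 pp6:1

yes yes yes yes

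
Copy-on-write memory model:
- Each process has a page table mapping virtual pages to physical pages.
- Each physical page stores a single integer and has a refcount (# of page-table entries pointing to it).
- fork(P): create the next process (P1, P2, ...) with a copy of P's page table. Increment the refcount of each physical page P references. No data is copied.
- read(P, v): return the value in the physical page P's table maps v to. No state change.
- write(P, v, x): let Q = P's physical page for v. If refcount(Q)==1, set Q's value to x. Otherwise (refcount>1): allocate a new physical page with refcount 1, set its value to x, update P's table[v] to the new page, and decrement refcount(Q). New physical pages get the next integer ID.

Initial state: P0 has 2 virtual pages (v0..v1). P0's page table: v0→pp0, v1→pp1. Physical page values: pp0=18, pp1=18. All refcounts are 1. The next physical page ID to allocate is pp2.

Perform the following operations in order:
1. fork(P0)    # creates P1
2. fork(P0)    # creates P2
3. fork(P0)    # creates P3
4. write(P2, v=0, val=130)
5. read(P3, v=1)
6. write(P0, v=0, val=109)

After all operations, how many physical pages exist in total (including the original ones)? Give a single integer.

Answer: 4

Derivation:
Op 1: fork(P0) -> P1. 2 ppages; refcounts: pp0:2 pp1:2
Op 2: fork(P0) -> P2. 2 ppages; refcounts: pp0:3 pp1:3
Op 3: fork(P0) -> P3. 2 ppages; refcounts: pp0:4 pp1:4
Op 4: write(P2, v0, 130). refcount(pp0)=4>1 -> COPY to pp2. 3 ppages; refcounts: pp0:3 pp1:4 pp2:1
Op 5: read(P3, v1) -> 18. No state change.
Op 6: write(P0, v0, 109). refcount(pp0)=3>1 -> COPY to pp3. 4 ppages; refcounts: pp0:2 pp1:4 pp2:1 pp3:1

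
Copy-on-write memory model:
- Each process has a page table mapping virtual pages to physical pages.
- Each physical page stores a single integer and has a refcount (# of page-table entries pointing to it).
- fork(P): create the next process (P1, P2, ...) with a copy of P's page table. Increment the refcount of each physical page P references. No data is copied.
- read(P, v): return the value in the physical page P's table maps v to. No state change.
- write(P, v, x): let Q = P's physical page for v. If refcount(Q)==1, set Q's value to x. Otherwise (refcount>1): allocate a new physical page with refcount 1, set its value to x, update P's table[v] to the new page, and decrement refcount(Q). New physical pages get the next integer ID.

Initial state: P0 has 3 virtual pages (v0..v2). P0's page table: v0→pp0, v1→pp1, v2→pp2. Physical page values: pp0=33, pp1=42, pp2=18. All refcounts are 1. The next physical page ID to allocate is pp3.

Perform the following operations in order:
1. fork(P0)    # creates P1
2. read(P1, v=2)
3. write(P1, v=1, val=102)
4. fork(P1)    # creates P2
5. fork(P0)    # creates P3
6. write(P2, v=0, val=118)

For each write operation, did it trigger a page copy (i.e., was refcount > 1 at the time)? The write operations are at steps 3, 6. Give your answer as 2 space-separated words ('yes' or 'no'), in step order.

Op 1: fork(P0) -> P1. 3 ppages; refcounts: pp0:2 pp1:2 pp2:2
Op 2: read(P1, v2) -> 18. No state change.
Op 3: write(P1, v1, 102). refcount(pp1)=2>1 -> COPY to pp3. 4 ppages; refcounts: pp0:2 pp1:1 pp2:2 pp3:1
Op 4: fork(P1) -> P2. 4 ppages; refcounts: pp0:3 pp1:1 pp2:3 pp3:2
Op 5: fork(P0) -> P3. 4 ppages; refcounts: pp0:4 pp1:2 pp2:4 pp3:2
Op 6: write(P2, v0, 118). refcount(pp0)=4>1 -> COPY to pp4. 5 ppages; refcounts: pp0:3 pp1:2 pp2:4 pp3:2 pp4:1

yes yes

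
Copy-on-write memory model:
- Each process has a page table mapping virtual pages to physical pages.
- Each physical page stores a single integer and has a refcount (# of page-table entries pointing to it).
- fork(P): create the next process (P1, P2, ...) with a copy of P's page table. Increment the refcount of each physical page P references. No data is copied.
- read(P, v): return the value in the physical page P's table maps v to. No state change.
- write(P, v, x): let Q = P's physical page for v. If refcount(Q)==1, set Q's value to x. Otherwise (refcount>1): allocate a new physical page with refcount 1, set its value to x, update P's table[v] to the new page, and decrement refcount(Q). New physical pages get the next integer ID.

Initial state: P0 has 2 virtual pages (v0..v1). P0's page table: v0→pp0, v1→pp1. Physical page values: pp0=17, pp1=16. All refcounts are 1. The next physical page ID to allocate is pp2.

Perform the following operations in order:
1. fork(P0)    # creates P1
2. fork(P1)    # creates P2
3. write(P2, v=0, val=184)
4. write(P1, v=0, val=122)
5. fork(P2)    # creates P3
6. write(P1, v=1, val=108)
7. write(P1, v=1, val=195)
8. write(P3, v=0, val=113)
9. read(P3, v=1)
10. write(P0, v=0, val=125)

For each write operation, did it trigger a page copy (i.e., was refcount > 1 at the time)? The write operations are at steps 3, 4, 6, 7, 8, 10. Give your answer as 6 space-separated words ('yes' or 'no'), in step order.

Op 1: fork(P0) -> P1. 2 ppages; refcounts: pp0:2 pp1:2
Op 2: fork(P1) -> P2. 2 ppages; refcounts: pp0:3 pp1:3
Op 3: write(P2, v0, 184). refcount(pp0)=3>1 -> COPY to pp2. 3 ppages; refcounts: pp0:2 pp1:3 pp2:1
Op 4: write(P1, v0, 122). refcount(pp0)=2>1 -> COPY to pp3. 4 ppages; refcounts: pp0:1 pp1:3 pp2:1 pp3:1
Op 5: fork(P2) -> P3. 4 ppages; refcounts: pp0:1 pp1:4 pp2:2 pp3:1
Op 6: write(P1, v1, 108). refcount(pp1)=4>1 -> COPY to pp4. 5 ppages; refcounts: pp0:1 pp1:3 pp2:2 pp3:1 pp4:1
Op 7: write(P1, v1, 195). refcount(pp4)=1 -> write in place. 5 ppages; refcounts: pp0:1 pp1:3 pp2:2 pp3:1 pp4:1
Op 8: write(P3, v0, 113). refcount(pp2)=2>1 -> COPY to pp5. 6 ppages; refcounts: pp0:1 pp1:3 pp2:1 pp3:1 pp4:1 pp5:1
Op 9: read(P3, v1) -> 16. No state change.
Op 10: write(P0, v0, 125). refcount(pp0)=1 -> write in place. 6 ppages; refcounts: pp0:1 pp1:3 pp2:1 pp3:1 pp4:1 pp5:1

yes yes yes no yes no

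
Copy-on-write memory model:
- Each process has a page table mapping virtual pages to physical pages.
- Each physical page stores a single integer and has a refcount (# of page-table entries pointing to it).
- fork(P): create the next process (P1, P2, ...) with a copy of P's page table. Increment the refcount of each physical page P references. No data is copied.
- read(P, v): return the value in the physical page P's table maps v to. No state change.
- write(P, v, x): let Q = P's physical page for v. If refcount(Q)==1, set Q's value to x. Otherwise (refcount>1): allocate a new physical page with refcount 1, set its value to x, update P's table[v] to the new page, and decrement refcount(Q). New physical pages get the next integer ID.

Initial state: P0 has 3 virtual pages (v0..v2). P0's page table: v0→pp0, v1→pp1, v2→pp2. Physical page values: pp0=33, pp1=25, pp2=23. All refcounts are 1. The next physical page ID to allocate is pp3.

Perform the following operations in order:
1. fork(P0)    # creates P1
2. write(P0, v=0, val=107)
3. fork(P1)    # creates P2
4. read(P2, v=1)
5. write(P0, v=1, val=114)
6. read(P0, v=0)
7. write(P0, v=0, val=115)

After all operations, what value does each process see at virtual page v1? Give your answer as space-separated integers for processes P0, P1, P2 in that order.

Op 1: fork(P0) -> P1. 3 ppages; refcounts: pp0:2 pp1:2 pp2:2
Op 2: write(P0, v0, 107). refcount(pp0)=2>1 -> COPY to pp3. 4 ppages; refcounts: pp0:1 pp1:2 pp2:2 pp3:1
Op 3: fork(P1) -> P2. 4 ppages; refcounts: pp0:2 pp1:3 pp2:3 pp3:1
Op 4: read(P2, v1) -> 25. No state change.
Op 5: write(P0, v1, 114). refcount(pp1)=3>1 -> COPY to pp4. 5 ppages; refcounts: pp0:2 pp1:2 pp2:3 pp3:1 pp4:1
Op 6: read(P0, v0) -> 107. No state change.
Op 7: write(P0, v0, 115). refcount(pp3)=1 -> write in place. 5 ppages; refcounts: pp0:2 pp1:2 pp2:3 pp3:1 pp4:1
P0: v1 -> pp4 = 114
P1: v1 -> pp1 = 25
P2: v1 -> pp1 = 25

Answer: 114 25 25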